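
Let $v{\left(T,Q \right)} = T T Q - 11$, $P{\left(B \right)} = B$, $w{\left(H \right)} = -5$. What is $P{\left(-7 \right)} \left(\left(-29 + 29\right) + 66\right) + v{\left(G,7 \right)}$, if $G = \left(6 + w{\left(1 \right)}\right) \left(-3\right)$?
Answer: $-410$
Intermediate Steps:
$G = -3$ ($G = \left(6 - 5\right) \left(-3\right) = 1 \left(-3\right) = -3$)
$v{\left(T,Q \right)} = -11 + Q T^{2}$ ($v{\left(T,Q \right)} = T^{2} Q - 11 = Q T^{2} - 11 = -11 + Q T^{2}$)
$P{\left(-7 \right)} \left(\left(-29 + 29\right) + 66\right) + v{\left(G,7 \right)} = - 7 \left(\left(-29 + 29\right) + 66\right) - \left(11 - 7 \left(-3\right)^{2}\right) = - 7 \left(0 + 66\right) + \left(-11 + 7 \cdot 9\right) = \left(-7\right) 66 + \left(-11 + 63\right) = -462 + 52 = -410$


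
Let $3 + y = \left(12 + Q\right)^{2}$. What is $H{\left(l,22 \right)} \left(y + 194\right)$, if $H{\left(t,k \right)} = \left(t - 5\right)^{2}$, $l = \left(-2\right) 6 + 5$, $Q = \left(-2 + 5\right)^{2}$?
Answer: $91008$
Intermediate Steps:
$Q = 9$ ($Q = 3^{2} = 9$)
$l = -7$ ($l = -12 + 5 = -7$)
$H{\left(t,k \right)} = \left(-5 + t\right)^{2}$
$y = 438$ ($y = -3 + \left(12 + 9\right)^{2} = -3 + 21^{2} = -3 + 441 = 438$)
$H{\left(l,22 \right)} \left(y + 194\right) = \left(-5 - 7\right)^{2} \left(438 + 194\right) = \left(-12\right)^{2} \cdot 632 = 144 \cdot 632 = 91008$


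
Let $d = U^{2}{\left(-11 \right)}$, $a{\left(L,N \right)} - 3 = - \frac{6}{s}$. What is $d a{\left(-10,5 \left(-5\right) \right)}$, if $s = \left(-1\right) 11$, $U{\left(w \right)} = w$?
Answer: $429$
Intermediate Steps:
$s = -11$
$a{\left(L,N \right)} = \frac{39}{11}$ ($a{\left(L,N \right)} = 3 - \frac{6}{-11} = 3 - - \frac{6}{11} = 3 + \frac{6}{11} = \frac{39}{11}$)
$d = 121$ ($d = \left(-11\right)^{2} = 121$)
$d a{\left(-10,5 \left(-5\right) \right)} = 121 \cdot \frac{39}{11} = 429$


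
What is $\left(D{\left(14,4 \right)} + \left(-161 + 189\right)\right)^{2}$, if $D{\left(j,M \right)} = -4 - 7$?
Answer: $289$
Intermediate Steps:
$D{\left(j,M \right)} = -11$
$\left(D{\left(14,4 \right)} + \left(-161 + 189\right)\right)^{2} = \left(-11 + \left(-161 + 189\right)\right)^{2} = \left(-11 + 28\right)^{2} = 17^{2} = 289$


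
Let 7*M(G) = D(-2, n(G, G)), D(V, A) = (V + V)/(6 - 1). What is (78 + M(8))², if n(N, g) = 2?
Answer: 7431076/1225 ≈ 6066.2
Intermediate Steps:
D(V, A) = 2*V/5 (D(V, A) = (2*V)/5 = (2*V)*(⅕) = 2*V/5)
M(G) = -4/35 (M(G) = ((⅖)*(-2))/7 = (⅐)*(-⅘) = -4/35)
(78 + M(8))² = (78 - 4/35)² = (2726/35)² = 7431076/1225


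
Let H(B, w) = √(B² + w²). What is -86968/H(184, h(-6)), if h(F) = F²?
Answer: -21742*√13/169 ≈ -463.86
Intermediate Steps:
-86968/H(184, h(-6)) = -86968/√(184² + ((-6)²)²) = -86968/√(33856 + 36²) = -86968/√(33856 + 1296) = -86968*√13/676 = -21742*√13/169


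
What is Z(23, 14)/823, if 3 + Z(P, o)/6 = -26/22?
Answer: -276/9053 ≈ -0.030487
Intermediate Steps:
Z(P, o) = -276/11 (Z(P, o) = -18 + 6*(-26/22) = -18 + 6*(-26*1/22) = -18 + 6*(-13/11) = -18 - 78/11 = -276/11)
Z(23, 14)/823 = -276/11/823 = -276/11*1/823 = -276/9053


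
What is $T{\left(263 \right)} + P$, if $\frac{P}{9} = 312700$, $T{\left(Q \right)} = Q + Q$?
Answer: $2814826$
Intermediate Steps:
$T{\left(Q \right)} = 2 Q$
$P = 2814300$ ($P = 9 \cdot 312700 = 2814300$)
$T{\left(263 \right)} + P = 2 \cdot 263 + 2814300 = 526 + 2814300 = 2814826$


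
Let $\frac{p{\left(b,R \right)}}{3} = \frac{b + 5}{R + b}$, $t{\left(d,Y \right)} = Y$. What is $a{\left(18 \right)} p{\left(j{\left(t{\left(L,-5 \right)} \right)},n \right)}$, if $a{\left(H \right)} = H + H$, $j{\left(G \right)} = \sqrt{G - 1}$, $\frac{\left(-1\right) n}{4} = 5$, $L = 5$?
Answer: $\frac{108 \left(\sqrt{6} - 5 i\right)}{\sqrt{6} + 20 i} \approx -25.005 - 16.29 i$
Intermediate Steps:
$n = -20$ ($n = \left(-4\right) 5 = -20$)
$j{\left(G \right)} = \sqrt{-1 + G}$
$p{\left(b,R \right)} = \frac{3 \left(5 + b\right)}{R + b}$ ($p{\left(b,R \right)} = 3 \frac{b + 5}{R + b} = 3 \frac{5 + b}{R + b} = \frac{3 \left(5 + b\right)}{R + b}$)
$a{\left(H \right)} = 2 H$
$a{\left(18 \right)} p{\left(j{\left(t{\left(L,-5 \right)} \right)},n \right)} = 2 \cdot 18 \frac{3 \left(5 + \sqrt{-1 - 5}\right)}{-20 + \sqrt{-1 - 5}} = 36 \frac{3 \left(5 + \sqrt{-6}\right)}{-20 + \sqrt{-6}} = 36 \frac{3 \left(5 + i \sqrt{6}\right)}{-20 + i \sqrt{6}} = \frac{108 \left(5 + i \sqrt{6}\right)}{-20 + i \sqrt{6}}$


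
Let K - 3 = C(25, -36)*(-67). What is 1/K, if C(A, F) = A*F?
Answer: 1/60303 ≈ 1.6583e-5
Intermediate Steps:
K = 60303 (K = 3 + (25*(-36))*(-67) = 3 - 900*(-67) = 3 + 60300 = 60303)
1/K = 1/60303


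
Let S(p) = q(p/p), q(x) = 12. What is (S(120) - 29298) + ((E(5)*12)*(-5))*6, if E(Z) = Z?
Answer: -31086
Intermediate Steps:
S(p) = 12
(S(120) - 29298) + ((E(5)*12)*(-5))*6 = (12 - 29298) + ((5*12)*(-5))*6 = -29286 + (60*(-5))*6 = -29286 - 300*6 = -29286 - 1800 = -31086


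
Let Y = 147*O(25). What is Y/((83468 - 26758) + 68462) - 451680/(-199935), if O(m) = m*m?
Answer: 61651619/20597748 ≈ 2.9931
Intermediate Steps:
O(m) = m²
Y = 91875 (Y = 147*25² = 147*625 = 91875)
Y/((83468 - 26758) + 68462) - 451680/(-199935) = 91875/((83468 - 26758) + 68462) - 451680/(-199935) = 91875/(56710 + 68462) - 451680*(-1/199935) = 91875/125172 + 30112/13329 = 91875*(1/125172) + 30112/13329 = 30625/41724 + 30112/13329 = 61651619/20597748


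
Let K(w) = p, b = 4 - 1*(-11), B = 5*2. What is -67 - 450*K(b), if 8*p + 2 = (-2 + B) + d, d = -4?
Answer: -359/2 ≈ -179.50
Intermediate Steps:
B = 10
b = 15 (b = 4 + 11 = 15)
p = ¼ (p = -¼ + ((-2 + 10) - 4)/8 = -¼ + (8 - 4)/8 = -¼ + (⅛)*4 = -¼ + ½ = ¼ ≈ 0.25000)
K(w) = ¼
-67 - 450*K(b) = -67 - 450*¼ = -67 - 225/2 = -359/2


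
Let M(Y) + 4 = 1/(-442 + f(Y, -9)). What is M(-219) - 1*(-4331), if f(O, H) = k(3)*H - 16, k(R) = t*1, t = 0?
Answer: 1981765/458 ≈ 4327.0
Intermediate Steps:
k(R) = 0 (k(R) = 0*1 = 0)
f(O, H) = -16 (f(O, H) = 0*H - 16 = 0 - 16 = -16)
M(Y) = -1833/458 (M(Y) = -4 + 1/(-442 - 16) = -4 + 1/(-458) = -4 - 1/458 = -1833/458)
M(-219) - 1*(-4331) = -1833/458 - 1*(-4331) = -1833/458 + 4331 = 1981765/458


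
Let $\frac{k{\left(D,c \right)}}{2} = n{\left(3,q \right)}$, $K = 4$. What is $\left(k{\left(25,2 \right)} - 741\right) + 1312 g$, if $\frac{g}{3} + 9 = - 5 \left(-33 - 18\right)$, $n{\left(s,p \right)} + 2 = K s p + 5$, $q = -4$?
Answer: $967425$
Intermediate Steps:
$n{\left(s,p \right)} = 3 + 4 p s$ ($n{\left(s,p \right)} = -2 + \left(4 s p + 5\right) = -2 + \left(4 p s + 5\right) = -2 + \left(5 + 4 p s\right) = 3 + 4 p s$)
$k{\left(D,c \right)} = -90$ ($k{\left(D,c \right)} = 2 \left(3 + 4 \left(-4\right) 3\right) = 2 \left(3 - 48\right) = 2 \left(-45\right) = -90$)
$g = 738$ ($g = -27 + 3 \left(- 5 \left(-33 - 18\right)\right) = -27 + 3 \left(\left(-5\right) \left(-51\right)\right) = -27 + 3 \cdot 255 = -27 + 765 = 738$)
$\left(k{\left(25,2 \right)} - 741\right) + 1312 g = \left(-90 - 741\right) + 1312 \cdot 738 = -831 + 968256 = 967425$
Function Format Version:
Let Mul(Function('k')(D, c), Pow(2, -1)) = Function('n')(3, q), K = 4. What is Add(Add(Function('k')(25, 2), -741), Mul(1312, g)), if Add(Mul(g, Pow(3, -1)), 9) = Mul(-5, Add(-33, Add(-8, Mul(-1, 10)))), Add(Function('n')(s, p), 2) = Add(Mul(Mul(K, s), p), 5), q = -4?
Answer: 967425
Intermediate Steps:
Function('n')(s, p) = Add(3, Mul(4, p, s)) (Function('n')(s, p) = Add(-2, Add(Mul(Mul(4, s), p), 5)) = Add(-2, Add(Mul(4, p, s), 5)) = Add(-2, Add(5, Mul(4, p, s))) = Add(3, Mul(4, p, s)))
Function('k')(D, c) = -90 (Function('k')(D, c) = Mul(2, Add(3, Mul(4, -4, 3))) = Mul(2, Add(3, -48)) = Mul(2, -45) = -90)
g = 738 (g = Add(-27, Mul(3, Mul(-5, Add(-33, Add(-8, Mul(-1, 10)))))) = Add(-27, Mul(3, Mul(-5, Add(-33, Add(-8, -10))))) = Add(-27, Mul(3, Mul(-5, Add(-33, -18)))) = Add(-27, Mul(3, Mul(-5, -51))) = Add(-27, Mul(3, 255)) = Add(-27, 765) = 738)
Add(Add(Function('k')(25, 2), -741), Mul(1312, g)) = Add(Add(-90, -741), Mul(1312, 738)) = Add(-831, 968256) = 967425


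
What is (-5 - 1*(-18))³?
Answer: 2197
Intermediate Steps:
(-5 - 1*(-18))³ = (-5 + 18)³ = 13³ = 2197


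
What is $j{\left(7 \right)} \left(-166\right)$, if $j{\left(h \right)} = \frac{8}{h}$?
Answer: $- \frac{1328}{7} \approx -189.71$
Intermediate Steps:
$j{\left(7 \right)} \left(-166\right) = \frac{8}{7} \left(-166\right) = - \frac{1328}{7}$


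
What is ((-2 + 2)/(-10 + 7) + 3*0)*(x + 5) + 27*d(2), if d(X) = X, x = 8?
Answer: 54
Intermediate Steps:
((-2 + 2)/(-10 + 7) + 3*0)*(x + 5) + 27*d(2) = ((-2 + 2)/(-10 + 7) + 3*0)*(8 + 5) + 27*2 = (0/(-3) + 0)*13 + 54 = (0*(-1/3) + 0)*13 + 54 = (0 + 0)*13 + 54 = 0*13 + 54 = 0 + 54 = 54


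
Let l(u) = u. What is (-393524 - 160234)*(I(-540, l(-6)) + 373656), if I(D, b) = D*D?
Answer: -368390832048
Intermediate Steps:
I(D, b) = D²
(-393524 - 160234)*(I(-540, l(-6)) + 373656) = (-393524 - 160234)*((-540)² + 373656) = -553758*(291600 + 373656) = -553758*665256 = -368390832048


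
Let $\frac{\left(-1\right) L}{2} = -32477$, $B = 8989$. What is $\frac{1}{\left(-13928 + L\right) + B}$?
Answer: $\frac{1}{60015} \approx 1.6662 \cdot 10^{-5}$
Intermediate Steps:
$L = 64954$ ($L = \left(-2\right) \left(-32477\right) = 64954$)
$\frac{1}{\left(-13928 + L\right) + B} = \frac{1}{\left(-13928 + 64954\right) + 8989} = \frac{1}{51026 + 8989} = \frac{1}{60015}$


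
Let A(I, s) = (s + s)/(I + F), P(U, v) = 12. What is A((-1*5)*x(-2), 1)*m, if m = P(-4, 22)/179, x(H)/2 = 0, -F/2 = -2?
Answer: 6/179 ≈ 0.033520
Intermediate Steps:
F = 4 (F = -2*(-2) = 4)
x(H) = 0 (x(H) = 2*0 = 0)
A(I, s) = 2*s/(4 + I) (A(I, s) = (s + s)/(I + 4) = (2*s)/(4 + I) = 2*s/(4 + I))
m = 12/179 ≈ 0.067039
A((-1*5)*x(-2), 1)*m = (2*1/(4 - 1*5*0))*(12/179) = (2*1/(4 - 5*0))*(12/179) = (2*1/(4 + 0))*(12/179) = (2*1/4)*(12/179) = (2*1*(¼))*(12/179) = (½)*(12/179) = 6/179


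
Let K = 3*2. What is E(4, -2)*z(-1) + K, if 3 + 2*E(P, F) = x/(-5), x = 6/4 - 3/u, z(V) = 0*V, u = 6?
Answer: 6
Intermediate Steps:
z(V) = 0
x = 1 (x = 6/4 - 3/6 = 6*(1/4) - 3*1/6 = 3/2 - 1/2 = 1)
E(P, F) = -8/5 (E(P, F) = -3/2 + (1/(-5))/2 = -3/2 + (1*(-1/5))/2 = -3/2 + (1/2)*(-1/5) = -3/2 - 1/10 = -8/5)
K = 6
E(4, -2)*z(-1) + K = -8/5*0 + 6 = 0 + 6 = 6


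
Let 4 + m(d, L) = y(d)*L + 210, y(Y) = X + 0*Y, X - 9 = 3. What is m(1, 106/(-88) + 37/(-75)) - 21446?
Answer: -5846603/275 ≈ -21260.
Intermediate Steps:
X = 12 (X = 9 + 3 = 12)
y(Y) = 12 (y(Y) = 12 + 0*Y = 12 + 0 = 12)
m(d, L) = 206 + 12*L (m(d, L) = -4 + (12*L + 210) = -4 + (210 + 12*L) = 206 + 12*L)
m(1, 106/(-88) + 37/(-75)) - 21446 = (206 + 12*(106/(-88) + 37/(-75))) - 21446 = (206 + 12*(106*(-1/88) + 37*(-1/75))) - 21446 = (206 + 12*(-53/44 - 37/75)) - 21446 = (206 + 12*(-5603/3300)) - 21446 = (206 - 5603/275) - 21446 = 51047/275 - 21446 = -5846603/275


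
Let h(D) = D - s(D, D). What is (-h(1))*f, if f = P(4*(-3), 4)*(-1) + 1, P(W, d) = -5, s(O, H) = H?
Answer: 0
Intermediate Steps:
h(D) = 0 (h(D) = D - D = 0)
f = 6 (f = -5*(-1) + 1 = 5 + 1 = 6)
(-h(1))*f = -1*0*6 = 0*6 = 0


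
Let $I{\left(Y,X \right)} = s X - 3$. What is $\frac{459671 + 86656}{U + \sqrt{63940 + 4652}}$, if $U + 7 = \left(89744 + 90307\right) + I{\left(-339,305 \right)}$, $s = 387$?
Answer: $\frac{40711741713}{22212308296} - \frac{546327 \sqrt{4287}}{22212308296} \approx 1.8312$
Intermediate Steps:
$I{\left(Y,X \right)} = -3 + 387 X$ ($I{\left(Y,X \right)} = 387 X - 3 = -3 + 387 X$)
$U = 298076$ ($U = -7 + \left(\left(89744 + 90307\right) + \left(-3 + 387 \cdot 305\right)\right) = -7 + \left(180051 + \left(-3 + 118035\right)\right) = -7 + \left(180051 + 118032\right) = -7 + 298083 = 298076$)
$\frac{459671 + 86656}{U + \sqrt{63940 + 4652}} = \frac{459671 + 86656}{298076 + \sqrt{63940 + 4652}} = \frac{546327}{298076 + \sqrt{68592}} = \frac{546327}{298076 + 4 \sqrt{4287}}$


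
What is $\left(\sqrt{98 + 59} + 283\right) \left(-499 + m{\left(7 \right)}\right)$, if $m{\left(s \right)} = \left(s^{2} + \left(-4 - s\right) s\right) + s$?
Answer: $-147160 - 520 \sqrt{157} \approx -1.5368 \cdot 10^{5}$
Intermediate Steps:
$m{\left(s \right)} = s + s^{2} + s \left(-4 - s\right)$ ($m{\left(s \right)} = \left(s^{2} + s \left(-4 - s\right)\right) + s = s + s^{2} + s \left(-4 - s\right)$)
$\left(\sqrt{98 + 59} + 283\right) \left(-499 + m{\left(7 \right)}\right) = \left(\sqrt{98 + 59} + 283\right) \left(-499 - 21\right) = \left(\sqrt{157} + 283\right) \left(-499 - 21\right) = \left(283 + \sqrt{157}\right) \left(-520\right) = -147160 - 520 \sqrt{157}$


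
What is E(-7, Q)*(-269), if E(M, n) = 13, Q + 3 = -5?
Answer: -3497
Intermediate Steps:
Q = -8 (Q = -3 - 5 = -8)
E(-7, Q)*(-269) = 13*(-269) = -3497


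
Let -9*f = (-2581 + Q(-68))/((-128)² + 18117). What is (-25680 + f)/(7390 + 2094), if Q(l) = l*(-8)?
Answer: -2657956361/981622452 ≈ -2.7077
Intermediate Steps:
Q(l) = -8*l
f = 679/103503 (f = -(-2581 - 8*(-68))/(9*((-128)² + 18117)) = -(-2581 + 544)/(9*(16384 + 18117)) = -(-679)/(3*34501) = -⅑*(-2037/34501) = 679/103503 ≈ 0.0065602)
(-25680 + f)/(7390 + 2094) = (-25680 + 679/103503)/(7390 + 2094) = -2657956361/103503/9484 = -2657956361/103503*1/9484 = -2657956361/981622452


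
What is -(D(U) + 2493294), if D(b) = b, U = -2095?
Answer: -2491199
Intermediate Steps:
-(D(U) + 2493294) = -(-2095 + 2493294) = -1*2491199 = -2491199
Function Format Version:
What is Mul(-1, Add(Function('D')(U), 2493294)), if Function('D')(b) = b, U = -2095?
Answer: -2491199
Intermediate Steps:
Mul(-1, Add(Function('D')(U), 2493294)) = Mul(-1, Add(-2095, 2493294)) = Mul(-1, 2491199) = -2491199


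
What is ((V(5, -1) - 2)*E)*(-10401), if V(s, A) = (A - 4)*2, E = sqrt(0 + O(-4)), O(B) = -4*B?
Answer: 499248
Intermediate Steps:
E = 4 (E = sqrt(0 - 4*(-4)) = sqrt(0 + 16) = sqrt(16) = 4)
V(s, A) = -8 + 2*A (V(s, A) = (-4 + A)*2 = -8 + 2*A)
((V(5, -1) - 2)*E)*(-10401) = (((-8 + 2*(-1)) - 2)*4)*(-10401) = (((-8 - 2) - 2)*4)*(-10401) = ((-10 - 2)*4)*(-10401) = -12*4*(-10401) = -48*(-10401) = 499248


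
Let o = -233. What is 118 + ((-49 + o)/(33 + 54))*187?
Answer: -14156/29 ≈ -488.14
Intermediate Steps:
118 + ((-49 + o)/(33 + 54))*187 = 118 + ((-49 - 233)/(33 + 54))*187 = 118 - 282/87*187 = 118 - 282*1/87*187 = 118 - 94/29*187 = 118 - 17578/29 = -14156/29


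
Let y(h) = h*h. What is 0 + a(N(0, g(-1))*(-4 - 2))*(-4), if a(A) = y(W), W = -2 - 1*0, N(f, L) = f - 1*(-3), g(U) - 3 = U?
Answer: -16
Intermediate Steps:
g(U) = 3 + U
N(f, L) = 3 + f (N(f, L) = f + 3 = 3 + f)
W = -2 (W = -2 + 0 = -2)
y(h) = h**2
a(A) = 4 (a(A) = (-2)**2 = 4)
0 + a(N(0, g(-1))*(-4 - 2))*(-4) = 0 + 4*(-4) = 0 - 16 = -16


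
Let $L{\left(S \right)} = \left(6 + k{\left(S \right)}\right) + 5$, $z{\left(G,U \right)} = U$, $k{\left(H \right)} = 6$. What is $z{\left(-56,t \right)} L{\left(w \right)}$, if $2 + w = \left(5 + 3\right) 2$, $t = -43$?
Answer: $-731$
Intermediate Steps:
$w = 14$ ($w = -2 + \left(5 + 3\right) 2 = -2 + 8 \cdot 2 = -2 + 16 = 14$)
$L{\left(S \right)} = 17$ ($L{\left(S \right)} = \left(6 + 6\right) + 5 = 12 + 5 = 17$)
$z{\left(-56,t \right)} L{\left(w \right)} = \left(-43\right) 17 = -731$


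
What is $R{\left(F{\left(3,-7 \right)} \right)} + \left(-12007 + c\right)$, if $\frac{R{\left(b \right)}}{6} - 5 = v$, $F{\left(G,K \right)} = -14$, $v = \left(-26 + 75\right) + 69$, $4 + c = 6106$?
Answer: $-5167$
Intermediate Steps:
$c = 6102$ ($c = -4 + 6106 = 6102$)
$v = 118$ ($v = 49 + 69 = 118$)
$R{\left(b \right)} = 738$ ($R{\left(b \right)} = 30 + 6 \cdot 118 = 30 + 708 = 738$)
$R{\left(F{\left(3,-7 \right)} \right)} + \left(-12007 + c\right) = 738 + \left(-12007 + 6102\right) = 738 - 5905 = -5167$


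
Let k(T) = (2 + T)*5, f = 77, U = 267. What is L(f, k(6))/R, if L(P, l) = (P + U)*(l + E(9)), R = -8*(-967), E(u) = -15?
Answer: 1075/967 ≈ 1.1117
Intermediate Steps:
k(T) = 10 + 5*T
R = 7736
L(P, l) = (-15 + l)*(267 + P) (L(P, l) = (P + 267)*(l - 15) = (267 + P)*(-15 + l) = (-15 + l)*(267 + P))
L(f, k(6))/R = (-4005 - 15*77 + 267*(10 + 5*6) + 77*(10 + 5*6))/7736 = (-4005 - 1155 + 267*(10 + 30) + 77*(10 + 30))*(1/7736) = (-4005 - 1155 + 267*40 + 77*40)*(1/7736) = (-4005 - 1155 + 10680 + 3080)*(1/7736) = 8600*(1/7736) = 1075/967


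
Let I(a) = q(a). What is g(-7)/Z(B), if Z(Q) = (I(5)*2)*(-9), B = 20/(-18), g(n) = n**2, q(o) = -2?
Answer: 49/36 ≈ 1.3611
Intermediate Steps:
I(a) = -2
B = -10/9 (B = 20*(-1/18) = -10/9 ≈ -1.1111)
Z(Q) = 36 (Z(Q) = -2*2*(-9) = -4*(-9) = 36)
g(-7)/Z(B) = (-7)**2/36 = 49*(1/36) = 49/36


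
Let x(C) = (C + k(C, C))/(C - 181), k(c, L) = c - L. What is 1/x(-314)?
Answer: 495/314 ≈ 1.5764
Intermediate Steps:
x(C) = C/(-181 + C) (x(C) = (C + (C - C))/(C - 181) = (C + 0)/(-181 + C) = C/(-181 + C))
1/x(-314) = 1/(-314/(-181 - 314)) = 1/(-314/(-495)) = 1/(-314*(-1/495)) = 1/(314/495) = 495/314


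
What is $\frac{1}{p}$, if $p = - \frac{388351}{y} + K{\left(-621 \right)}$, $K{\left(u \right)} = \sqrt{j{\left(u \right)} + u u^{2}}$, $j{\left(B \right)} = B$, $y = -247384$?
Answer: $\frac{96071823784}{14656124515800984193} - \frac{183596530368 i \sqrt{26609298}}{14656124515800984193} \approx 6.5551 \cdot 10^{-9} - 6.4619 \cdot 10^{-5} i$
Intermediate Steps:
$K{\left(u \right)} = \sqrt{u + u^{3}}$ ($K{\left(u \right)} = \sqrt{u + u u^{2}} = \sqrt{u + u^{3}}$)
$p = \frac{388351}{247384} + 3 i \sqrt{26609298}$ ($p = - \frac{388351}{-247384} + \sqrt{-621 + \left(-621\right)^{3}} = \left(-388351\right) \left(- \frac{1}{247384}\right) + \sqrt{-621 - 239483061} = \frac{388351}{247384} + \sqrt{-239483682} = \frac{388351}{247384} + 3 i \sqrt{26609298} \approx 1.5698 + 15475.0 i$)
$\frac{1}{p} = \frac{1}{\frac{388351}{247384} + 3 i \sqrt{26609298}}$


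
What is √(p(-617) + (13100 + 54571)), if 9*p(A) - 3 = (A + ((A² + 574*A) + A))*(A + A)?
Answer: 4*I*√1912966/3 ≈ 1844.1*I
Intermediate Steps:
p(A) = ⅓ + 2*A*(A² + 576*A)/9 (p(A) = ⅓ + ((A + ((A² + 574*A) + A))*(A + A))/9 = ⅓ + ((A + (A² + 575*A))*(2*A))/9 = ⅓ + ((A² + 576*A)*(2*A))/9 = ⅓ + (2*A*(A² + 576*A))/9 = ⅓ + 2*A*(A² + 576*A)/9)
√(p(-617) + (13100 + 54571)) = √((⅓ + 128*(-617)² + (2/9)*(-617)³) + (13100 + 54571)) = √((⅓ + 128*380689 + (2/9)*(-234885113)) + 67671) = √((⅓ + 48728192 - 469770226/9) + 67671) = √(-31216495/9 + 67671) = √(-30607456/9) = 4*I*√1912966/3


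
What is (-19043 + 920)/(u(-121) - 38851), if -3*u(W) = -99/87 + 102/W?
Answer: 63593607/136325842 ≈ 0.46648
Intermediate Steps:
u(W) = 11/29 - 34/W (u(W) = -(-99/87 + 102/W)/3 = -(-99*1/87 + 102/W)/3 = -(-33/29 + 102/W)/3 = 11/29 - 34/W)
(-19043 + 920)/(u(-121) - 38851) = (-19043 + 920)/((11/29 - 34/(-121)) - 38851) = -18123/((11/29 - 34*(-1/121)) - 38851) = -18123/((11/29 + 34/121) - 38851) = -18123/(2317/3509 - 38851) = -18123/(-136325842/3509) = -18123*(-3509/136325842) = 63593607/136325842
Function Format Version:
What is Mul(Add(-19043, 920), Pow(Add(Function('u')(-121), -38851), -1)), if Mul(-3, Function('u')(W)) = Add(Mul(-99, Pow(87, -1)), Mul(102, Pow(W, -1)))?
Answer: Rational(63593607, 136325842) ≈ 0.46648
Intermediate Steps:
Function('u')(W) = Add(Rational(11, 29), Mul(-34, Pow(W, -1))) (Function('u')(W) = Mul(Rational(-1, 3), Add(Mul(-99, Pow(87, -1)), Mul(102, Pow(W, -1)))) = Mul(Rational(-1, 3), Add(Mul(-99, Rational(1, 87)), Mul(102, Pow(W, -1)))) = Mul(Rational(-1, 3), Add(Rational(-33, 29), Mul(102, Pow(W, -1)))) = Add(Rational(11, 29), Mul(-34, Pow(W, -1))))
Mul(Add(-19043, 920), Pow(Add(Function('u')(-121), -38851), -1)) = Mul(Add(-19043, 920), Pow(Add(Add(Rational(11, 29), Mul(-34, Pow(-121, -1))), -38851), -1)) = Mul(-18123, Pow(Add(Add(Rational(11, 29), Mul(-34, Rational(-1, 121))), -38851), -1)) = Mul(-18123, Pow(Add(Add(Rational(11, 29), Rational(34, 121)), -38851), -1)) = Mul(-18123, Pow(Add(Rational(2317, 3509), -38851), -1)) = Mul(-18123, Pow(Rational(-136325842, 3509), -1)) = Mul(-18123, Rational(-3509, 136325842)) = Rational(63593607, 136325842)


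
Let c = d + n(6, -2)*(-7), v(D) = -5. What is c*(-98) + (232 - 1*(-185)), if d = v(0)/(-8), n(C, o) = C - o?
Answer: 23375/4 ≈ 5843.8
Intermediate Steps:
d = 5/8 (d = -5/(-8) = -5*(-1/8) = 5/8 ≈ 0.62500)
c = -443/8 (c = 5/8 + (6 - 1*(-2))*(-7) = 5/8 + (6 + 2)*(-7) = 5/8 + 8*(-7) = 5/8 - 56 = -443/8 ≈ -55.375)
c*(-98) + (232 - 1*(-185)) = -443/8*(-98) + (232 - 1*(-185)) = 21707/4 + (232 + 185) = 21707/4 + 417 = 23375/4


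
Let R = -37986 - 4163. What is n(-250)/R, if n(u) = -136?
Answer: 136/42149 ≈ 0.0032266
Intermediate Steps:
R = -42149
n(-250)/R = -136/(-42149) = -136*(-1/42149) = 136/42149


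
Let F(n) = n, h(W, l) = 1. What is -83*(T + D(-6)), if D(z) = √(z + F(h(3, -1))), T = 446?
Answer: -37018 - 83*I*√5 ≈ -37018.0 - 185.59*I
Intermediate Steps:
D(z) = √(1 + z) (D(z) = √(z + 1) = √(1 + z))
-83*(T + D(-6)) = -83*(446 + √(1 - 6)) = -83*(446 + √(-5)) = -83*(446 + I*√5) = -37018 - 83*I*√5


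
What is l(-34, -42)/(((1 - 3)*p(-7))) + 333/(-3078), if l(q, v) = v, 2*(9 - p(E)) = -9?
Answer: 55/38 ≈ 1.4474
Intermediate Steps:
p(E) = 27/2 (p(E) = 9 - ½*(-9) = 9 + 9/2 = 27/2)
l(-34, -42)/(((1 - 3)*p(-7))) + 333/(-3078) = -42*2/(27*(1 - 3)) + 333/(-3078) = -42/((-2*27/2)) + 333*(-1/3078) = -42/(-27) - 37/342 = -42*(-1/27) - 37/342 = 14/9 - 37/342 = 55/38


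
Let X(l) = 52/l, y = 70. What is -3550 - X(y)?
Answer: -124276/35 ≈ -3550.7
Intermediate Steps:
-3550 - X(y) = -3550 - 52/70 = -3550 - 1*26/35 = -3550 - 26/35 = -124276/35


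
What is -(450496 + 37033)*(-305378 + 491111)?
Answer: -90550223757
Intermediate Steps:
-(450496 + 37033)*(-305378 + 491111) = -487529*185733 = -1*90550223757 = -90550223757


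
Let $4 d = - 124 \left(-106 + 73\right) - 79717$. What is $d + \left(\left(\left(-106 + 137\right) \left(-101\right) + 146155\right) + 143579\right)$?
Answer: $\frac{1070787}{4} \approx 2.677 \cdot 10^{5}$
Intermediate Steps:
$d = - \frac{75625}{4}$ ($d = \frac{- 124 \left(-106 + 73\right) - 79717}{4} = \frac{\left(-124\right) \left(-33\right) - 79717}{4} = \frac{4092 - 79717}{4} = \frac{1}{4} \left(-75625\right) = - \frac{75625}{4} \approx -18906.0$)
$d + \left(\left(\left(-106 + 137\right) \left(-101\right) + 146155\right) + 143579\right) = - \frac{75625}{4} + \left(\left(\left(-106 + 137\right) \left(-101\right) + 146155\right) + 143579\right) = - \frac{75625}{4} + \left(\left(31 \left(-101\right) + 146155\right) + 143579\right) = - \frac{75625}{4} + \left(\left(-3131 + 146155\right) + 143579\right) = - \frac{75625}{4} + \left(143024 + 143579\right) = - \frac{75625}{4} + 286603 = \frac{1070787}{4}$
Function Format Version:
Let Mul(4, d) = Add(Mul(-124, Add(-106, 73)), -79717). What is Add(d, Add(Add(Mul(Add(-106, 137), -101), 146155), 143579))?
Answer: Rational(1070787, 4) ≈ 2.6770e+5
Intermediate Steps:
d = Rational(-75625, 4) (d = Mul(Rational(1, 4), Add(Mul(-124, Add(-106, 73)), -79717)) = Mul(Rational(1, 4), Add(Mul(-124, -33), -79717)) = Mul(Rational(1, 4), Add(4092, -79717)) = Mul(Rational(1, 4), -75625) = Rational(-75625, 4) ≈ -18906.)
Add(d, Add(Add(Mul(Add(-106, 137), -101), 146155), 143579)) = Add(Rational(-75625, 4), Add(Add(Mul(Add(-106, 137), -101), 146155), 143579)) = Add(Rational(-75625, 4), Add(Add(Mul(31, -101), 146155), 143579)) = Add(Rational(-75625, 4), Add(Add(-3131, 146155), 143579)) = Add(Rational(-75625, 4), Add(143024, 143579)) = Add(Rational(-75625, 4), 286603) = Rational(1070787, 4)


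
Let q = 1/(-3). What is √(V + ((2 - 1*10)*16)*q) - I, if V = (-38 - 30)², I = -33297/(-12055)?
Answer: -33297/12055 + 20*√105/3 ≈ 65.551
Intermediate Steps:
I = 33297/12055 (I = -33297*(-1/12055) = 33297/12055 ≈ 2.7621)
V = 4624 (V = (-68)² = 4624)
q = -⅓ ≈ -0.33333
√(V + ((2 - 1*10)*16)*q) - I = √(4624 + ((2 - 1*10)*16)*(-⅓)) - 1*33297/12055 = √(4624 + ((2 - 10)*16)*(-⅓)) - 33297/12055 = √(4624 - 8*16*(-⅓)) - 33297/12055 = √(4624 - 128*(-⅓)) - 33297/12055 = √(4624 + 128/3) - 33297/12055 = √(14000/3) - 33297/12055 = 20*√105/3 - 33297/12055 = -33297/12055 + 20*√105/3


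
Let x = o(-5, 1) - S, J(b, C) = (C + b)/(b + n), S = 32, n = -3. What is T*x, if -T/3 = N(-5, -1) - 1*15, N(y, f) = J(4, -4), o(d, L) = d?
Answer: -1665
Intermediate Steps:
J(b, C) = (C + b)/(-3 + b) (J(b, C) = (C + b)/(b - 3) = (C + b)/(-3 + b))
N(y, f) = 0 (N(y, f) = (-4 + 4)/(-3 + 4) = 0/1 = 1*0 = 0)
x = -37 (x = -5 - 1*32 = -5 - 32 = -37)
T = 45 (T = -3*(0 - 1*15) = -3*(0 - 15) = -3*(-15) = 45)
T*x = 45*(-37) = -1665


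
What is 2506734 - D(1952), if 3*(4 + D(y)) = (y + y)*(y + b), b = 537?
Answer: -2196842/3 ≈ -7.3228e+5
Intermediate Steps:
D(y) = -4 + 2*y*(537 + y)/3 (D(y) = -4 + ((y + y)*(y + 537))/3 = -4 + ((2*y)*(537 + y))/3 = -4 + (2*y*(537 + y))/3 = -4 + 2*y*(537 + y)/3)
2506734 - D(1952) = 2506734 - (-4 + 358*1952 + (2/3)*1952**2) = 2506734 - (-4 + 698816 + (2/3)*3810304) = 2506734 - (-4 + 698816 + 7620608/3) = 2506734 - 1*9717044/3 = 2506734 - 9717044/3 = -2196842/3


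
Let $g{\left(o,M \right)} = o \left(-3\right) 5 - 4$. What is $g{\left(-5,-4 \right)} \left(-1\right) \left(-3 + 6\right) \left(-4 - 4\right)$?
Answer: $1704$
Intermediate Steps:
$g{\left(o,M \right)} = -4 - 15 o$ ($g{\left(o,M \right)} = - 3 o 5 - 4 = - 15 o - 4 = -4 - 15 o$)
$g{\left(-5,-4 \right)} \left(-1\right) \left(-3 + 6\right) \left(-4 - 4\right) = \left(-4 - -75\right) \left(-1\right) \left(-3 + 6\right) \left(-4 - 4\right) = \left(-4 + 75\right) \left(-1\right) 3 \left(-8\right) = 71 \left(-1\right) \left(-24\right) = \left(-71\right) \left(-24\right) = 1704$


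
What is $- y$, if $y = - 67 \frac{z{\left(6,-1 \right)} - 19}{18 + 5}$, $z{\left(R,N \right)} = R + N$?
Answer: $- \frac{938}{23} \approx -40.783$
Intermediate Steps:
$z{\left(R,N \right)} = N + R$
$y = \frac{938}{23}$ ($y = - 67 \frac{\left(-1 + 6\right) - 19}{18 + 5} = - 67 \frac{5 - 19}{23} = - 67 \left(\left(-14\right) \frac{1}{23}\right) = \left(-67\right) \left(- \frac{14}{23}\right) = \frac{938}{23} \approx 40.783$)
$- y = \left(-1\right) \frac{938}{23} = - \frac{938}{23}$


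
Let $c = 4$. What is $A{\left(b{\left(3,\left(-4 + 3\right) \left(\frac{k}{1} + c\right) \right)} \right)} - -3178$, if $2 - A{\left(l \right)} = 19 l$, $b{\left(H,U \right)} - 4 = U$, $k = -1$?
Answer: $3161$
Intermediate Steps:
$b{\left(H,U \right)} = 4 + U$
$A{\left(l \right)} = 2 - 19 l$
$A{\left(b{\left(3,\left(-4 + 3\right) \left(\frac{k}{1} + c\right) \right)} \right)} - -3178 = \left(2 - 19 \left(4 + \left(-4 + 3\right) \left(- 1^{-1} + 4\right)\right)\right) - -3178 = \left(2 - 19 \left(4 - \left(\left(-1\right) 1 + 4\right)\right)\right) + 3178 = \left(2 - 19 \left(4 - \left(-1 + 4\right)\right)\right) + 3178 = \left(2 - 19 \left(4 - 3\right)\right) + 3178 = \left(2 - 19\right) + 3178 = -17 + 3178 = 3161$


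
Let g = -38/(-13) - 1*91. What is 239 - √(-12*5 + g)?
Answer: 239 - 5*I*√1001/13 ≈ 239.0 - 12.169*I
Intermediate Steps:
g = -1145/13 (g = -38*(-1/13) - 91 = 38/13 - 91 = -1145/13 ≈ -88.077)
239 - √(-12*5 + g) = 239 - √(-12*5 - 1145/13) = 239 - √(-60 - 1145/13) = 239 - √(-1925/13) = 239 - 5*I*√1001/13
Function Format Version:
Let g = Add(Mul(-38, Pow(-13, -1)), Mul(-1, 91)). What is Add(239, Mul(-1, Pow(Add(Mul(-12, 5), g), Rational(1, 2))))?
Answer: Add(239, Mul(Rational(-5, 13), I, Pow(1001, Rational(1, 2)))) ≈ Add(239.00, Mul(-12.169, I))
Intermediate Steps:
g = Rational(-1145, 13) (g = Add(Mul(-38, Rational(-1, 13)), -91) = Add(Rational(38, 13), -91) = Rational(-1145, 13) ≈ -88.077)
Add(239, Mul(-1, Pow(Add(Mul(-12, 5), g), Rational(1, 2)))) = Add(239, Mul(-1, Pow(Add(Mul(-12, 5), Rational(-1145, 13)), Rational(1, 2)))) = Add(239, Mul(-1, Pow(Add(-60, Rational(-1145, 13)), Rational(1, 2)))) = Add(239, Mul(-1, Pow(Rational(-1925, 13), Rational(1, 2)))) = Add(239, Mul(-1, Mul(Rational(5, 13), I, Pow(1001, Rational(1, 2))))) = Add(239, Mul(Rational(-5, 13), I, Pow(1001, Rational(1, 2))))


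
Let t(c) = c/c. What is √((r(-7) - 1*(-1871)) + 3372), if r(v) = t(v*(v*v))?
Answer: 2*√1311 ≈ 72.416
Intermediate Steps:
t(c) = 1
r(v) = 1
√((r(-7) - 1*(-1871)) + 3372) = √((1 - 1*(-1871)) + 3372) = √((1 + 1871) + 3372) = √(1872 + 3372) = √5244 = 2*√1311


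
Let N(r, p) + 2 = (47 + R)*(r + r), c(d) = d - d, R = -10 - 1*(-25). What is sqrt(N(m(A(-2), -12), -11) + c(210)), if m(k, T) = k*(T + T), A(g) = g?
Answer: 5*sqrt(238) ≈ 77.136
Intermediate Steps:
R = 15 (R = -10 + 25 = 15)
m(k, T) = 2*T*k (m(k, T) = k*(2*T) = 2*T*k)
c(d) = 0
N(r, p) = -2 + 124*r (N(r, p) = -2 + (47 + 15)*(r + r) = -2 + 62*(2*r) = -2 + 124*r)
sqrt(N(m(A(-2), -12), -11) + c(210)) = sqrt((-2 + 124*(2*(-12)*(-2))) + 0) = sqrt((-2 + 124*48) + 0) = sqrt((-2 + 5952) + 0) = sqrt(5950 + 0) = sqrt(5950) = 5*sqrt(238)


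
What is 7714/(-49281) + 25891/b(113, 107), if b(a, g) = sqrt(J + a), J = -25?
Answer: -7714/49281 + 25891*sqrt(22)/44 ≈ 2759.8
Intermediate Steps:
b(a, g) = sqrt(-25 + a)
7714/(-49281) + 25891/b(113, 107) = 7714/(-49281) + 25891/(sqrt(-25 + 113)) = 7714*(-1/49281) + 25891/(sqrt(88)) = -7714/49281 + 25891/((2*sqrt(22))) = -7714/49281 + 25891*(sqrt(22)/44) = -7714/49281 + 25891*sqrt(22)/44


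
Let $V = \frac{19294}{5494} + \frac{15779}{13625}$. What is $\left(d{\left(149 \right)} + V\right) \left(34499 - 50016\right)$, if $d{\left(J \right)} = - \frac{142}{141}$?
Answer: $- \frac{299943103494086}{5277330375} \approx -56836.0$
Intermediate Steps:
$d{\left(J \right)} = - \frac{142}{141}$ ($d{\left(J \right)} = \left(-142\right) \frac{1}{141} = - \frac{142}{141}$)
$V = \frac{174785288}{37427875}$ ($V = 19294 \cdot \frac{1}{5494} + 15779 \cdot \frac{1}{13625} = \frac{9647}{2747} + \frac{15779}{13625} = \frac{174785288}{37427875} \approx 4.6699$)
$\left(d{\left(149 \right)} + V\right) \left(34499 - 50016\right) = \left(- \frac{142}{141} + \frac{174785288}{37427875}\right) \left(34499 - 50016\right) = \frac{19329967358}{5277330375} \left(-15517\right) = - \frac{299943103494086}{5277330375}$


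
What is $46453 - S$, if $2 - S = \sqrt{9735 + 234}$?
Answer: $46451 + \sqrt{9969} \approx 46551.0$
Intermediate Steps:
$S = 2 - \sqrt{9969}$ ($S = 2 - \sqrt{9735 + 234} = 2 - \sqrt{9969} \approx -97.845$)
$46453 - S = 46453 - \left(2 - \sqrt{9969}\right) = 46451 + \sqrt{9969}$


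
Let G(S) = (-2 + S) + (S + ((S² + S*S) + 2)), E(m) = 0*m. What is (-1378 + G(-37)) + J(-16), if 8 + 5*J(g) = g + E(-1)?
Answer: 6406/5 ≈ 1281.2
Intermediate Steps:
E(m) = 0
G(S) = 2*S + 2*S² (G(S) = (-2 + S) + (S + ((S² + S²) + 2)) = (-2 + S) + (S + (2*S² + 2)) = (-2 + S) + (S + (2 + 2*S²)) = (-2 + S) + (2 + S + 2*S²) = 2*S + 2*S²)
J(g) = -8/5 + g/5 (J(g) = -8/5 + (g + 0)/5 = -8/5 + g/5)
(-1378 + G(-37)) + J(-16) = (-1378 + 2*(-37)*(1 - 37)) + (-8/5 + (⅕)*(-16)) = (-1378 + 2*(-37)*(-36)) + (-8/5 - 16/5) = (-1378 + 2664) - 24/5 = 1286 - 24/5 = 6406/5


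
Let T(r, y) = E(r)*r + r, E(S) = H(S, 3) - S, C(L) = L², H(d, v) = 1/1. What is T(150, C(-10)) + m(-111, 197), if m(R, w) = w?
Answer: -22003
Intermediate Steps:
H(d, v) = 1
E(S) = 1 - S
T(r, y) = r + r*(1 - r) (T(r, y) = (1 - r)*r + r = r*(1 - r) + r = r + r*(1 - r))
T(150, C(-10)) + m(-111, 197) = 150*(2 - 1*150) + 197 = 150*(2 - 150) + 197 = 150*(-148) + 197 = -22200 + 197 = -22003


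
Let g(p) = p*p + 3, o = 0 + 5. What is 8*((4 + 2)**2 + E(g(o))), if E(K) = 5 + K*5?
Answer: 1448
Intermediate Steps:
o = 5
g(p) = 3 + p**2 (g(p) = p**2 + 3 = 3 + p**2)
E(K) = 5 + 5*K
8*((4 + 2)**2 + E(g(o))) = 8*((4 + 2)**2 + (5 + 5*(3 + 5**2))) = 8*(6**2 + (5 + 5*(3 + 25))) = 8*(36 + (5 + 5*28)) = 8*(36 + (5 + 140)) = 8*(36 + 145) = 8*181 = 1448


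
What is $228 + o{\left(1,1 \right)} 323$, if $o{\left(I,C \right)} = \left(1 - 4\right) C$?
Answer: $-741$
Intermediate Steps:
$o{\left(I,C \right)} = - 3 C$
$228 + o{\left(1,1 \right)} 323 = 228 + \left(-3\right) 1 \cdot 323 = 228 - 969 = -741$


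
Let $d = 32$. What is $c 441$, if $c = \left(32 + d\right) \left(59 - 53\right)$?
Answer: $169344$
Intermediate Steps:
$c = 384$ ($c = \left(32 + 32\right) \left(59 - 53\right) = 64 \cdot 6 = 384$)
$c 441 = 384 \cdot 441 = 169344$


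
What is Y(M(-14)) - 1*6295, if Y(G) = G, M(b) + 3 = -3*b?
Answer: -6256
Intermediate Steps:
M(b) = -3 - 3*b
Y(M(-14)) - 1*6295 = (-3 - 3*(-14)) - 1*6295 = (-3 + 42) - 6295 = 39 - 6295 = -6256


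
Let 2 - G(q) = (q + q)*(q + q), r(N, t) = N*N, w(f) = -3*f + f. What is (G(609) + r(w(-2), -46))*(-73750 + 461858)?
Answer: -575760546648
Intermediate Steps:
w(f) = -2*f
r(N, t) = N²
G(q) = 2 - 4*q² (G(q) = 2 - (q + q)*(q + q) = 2 - 2*q*2*q = 2 - 4*q²)
(G(609) + r(w(-2), -46))*(-73750 + 461858) = ((2 - 4*609²) + (-2*(-2))²)*(-73750 + 461858) = ((2 - 4*370881) + 4²)*388108 = ((2 - 1483524) + 16)*388108 = (-1483522 + 16)*388108 = -1483506*388108 = -575760546648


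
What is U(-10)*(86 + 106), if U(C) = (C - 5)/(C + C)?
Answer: 144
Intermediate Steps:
U(C) = (-5 + C)/(2*C) (U(C) = (-5 + C)/((2*C)) = (-5 + C)*(1/(2*C)) = (-5 + C)/(2*C))
U(-10)*(86 + 106) = ((½)*(-5 - 10)/(-10))*(86 + 106) = ((½)*(-⅒)*(-15))*192 = (¾)*192 = 144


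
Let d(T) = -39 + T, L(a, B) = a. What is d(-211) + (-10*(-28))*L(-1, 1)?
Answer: -530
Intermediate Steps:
d(-211) + (-10*(-28))*L(-1, 1) = (-39 - 211) - 10*(-28)*(-1) = -250 + 280*(-1) = -250 - 280 = -530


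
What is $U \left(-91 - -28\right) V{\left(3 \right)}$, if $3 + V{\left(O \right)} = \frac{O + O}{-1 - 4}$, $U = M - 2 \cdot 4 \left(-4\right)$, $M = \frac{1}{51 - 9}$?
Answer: $\frac{16947}{2} \approx 8473.5$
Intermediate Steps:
$M = \frac{1}{42} \approx 0.02381$
$U = \frac{1345}{42}$ ($U = \frac{1}{42} - 2 \cdot 4 \left(-4\right) = \frac{1}{42} - 8 \left(-4\right) = \frac{1}{42} - -32 = \frac{1}{42} + 32 = \frac{1345}{42} \approx 32.024$)
$V{\left(O \right)} = -3 - \frac{2 O}{5}$ ($V{\left(O \right)} = -3 + \frac{O + O}{-1 - 4} = -3 + \frac{2 O}{-5} = -3 + 2 O \left(- \frac{1}{5}\right) = -3 - \frac{2 O}{5}$)
$U \left(-91 - -28\right) V{\left(3 \right)} = \frac{1345 \left(-91 - -28\right)}{42} \left(-3 - \frac{6}{5}\right) = \frac{1345 \left(-91 + 28\right)}{42} \left(-3 - \frac{6}{5}\right) = \frac{1345}{42} \left(-63\right) \left(- \frac{21}{5}\right) = \left(- \frac{4035}{2}\right) \left(- \frac{21}{5}\right) = \frac{16947}{2}$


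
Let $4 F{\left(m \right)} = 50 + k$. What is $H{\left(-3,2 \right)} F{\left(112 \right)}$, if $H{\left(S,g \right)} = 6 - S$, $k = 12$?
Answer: $\frac{279}{2} \approx 139.5$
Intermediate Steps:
$F{\left(m \right)} = \frac{31}{2}$ ($F{\left(m \right)} = \frac{50 + 12}{4} = \frac{1}{4} \cdot 62 = \frac{31}{2}$)
$H{\left(-3,2 \right)} F{\left(112 \right)} = \left(6 - -3\right) \frac{31}{2} = \left(6 + 3\right) \frac{31}{2} = 9 \cdot \frac{31}{2} = \frac{279}{2}$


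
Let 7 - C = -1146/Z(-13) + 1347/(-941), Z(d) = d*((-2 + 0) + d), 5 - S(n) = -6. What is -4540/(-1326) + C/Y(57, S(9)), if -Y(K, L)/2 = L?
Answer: 95166964/34313565 ≈ 2.7734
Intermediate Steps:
S(n) = 11 (S(n) = 5 - 1*(-6) = 5 + 6 = 11)
Z(d) = d*(-2 + d)
Y(K, L) = -2*L
C = 875172/61165 (C = 7 - (-1146*(-1/(13*(-2 - 13))) + 1347/(-941)) = 7 - (-1146/((-13*(-15))) + 1347*(-1/941)) = 7 - (-1146/195 - 1347/941) = 7 - (-1146*1/195 - 1347/941) = 7 - (-382/65 - 1347/941) = 7 - 1*(-447017/61165) = 7 + 447017/61165 = 875172/61165 ≈ 14.308)
-4540/(-1326) + C/Y(57, S(9)) = -4540/(-1326) + 875172/(61165*((-2*11))) = -4540*(-1/1326) + (875172/61165)/(-22) = 2270/663 + (875172/61165)*(-1/22) = 2270/663 - 437586/672815 = 95166964/34313565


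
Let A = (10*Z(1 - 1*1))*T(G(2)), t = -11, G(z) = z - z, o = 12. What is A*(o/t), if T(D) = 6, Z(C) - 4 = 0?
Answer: -2880/11 ≈ -261.82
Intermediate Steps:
Z(C) = 4 (Z(C) = 4 + 0 = 4)
G(z) = 0
A = 240 (A = (10*4)*6 = 40*6 = 240)
A*(o/t) = 240*(12/(-11)) = 240*(12*(-1/11)) = 240*(-12/11) = -2880/11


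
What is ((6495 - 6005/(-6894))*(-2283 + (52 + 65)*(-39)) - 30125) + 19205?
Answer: -51109419515/1149 ≈ -4.4482e+7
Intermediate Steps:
((6495 - 6005/(-6894))*(-2283 + (52 + 65)*(-39)) - 30125) + 19205 = ((6495 - 6005*(-1/6894))*(-2283 + 117*(-39)) - 30125) + 19205 = ((6495 + 6005/6894)*(-2283 - 4563) - 30125) + 19205 = ((44782535/6894)*(-6846) - 30125) + 19205 = (-51096872435/1149 - 30125) + 19205 = -51131486060/1149 + 19205 = -51109419515/1149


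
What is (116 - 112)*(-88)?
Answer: -352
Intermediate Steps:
(116 - 112)*(-88) = 4*(-88) = -352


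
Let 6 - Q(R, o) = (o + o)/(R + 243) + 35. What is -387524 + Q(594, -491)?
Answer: -324380879/837 ≈ -3.8755e+5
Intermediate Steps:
Q(R, o) = -29 - 2*o/(243 + R) (Q(R, o) = 6 - ((o + o)/(R + 243) + 35) = 6 - ((2*o)/(243 + R) + 35) = 6 - (2*o/(243 + R) + 35) = 6 - (35 + 2*o/(243 + R)) = 6 + (-35 - 2*o/(243 + R)) = -29 - 2*o/(243 + R))
-387524 + Q(594, -491) = -387524 + (-7047 - 29*594 - 2*(-491))/(243 + 594) = -387524 + (-7047 - 17226 + 982)/837 = -387524 + (1/837)*(-23291) = -387524 - 23291/837 = -324380879/837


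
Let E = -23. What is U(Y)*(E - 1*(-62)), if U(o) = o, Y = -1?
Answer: -39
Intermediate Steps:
U(Y)*(E - 1*(-62)) = -(-23 - 1*(-62)) = -(-23 + 62) = -1*39 = -39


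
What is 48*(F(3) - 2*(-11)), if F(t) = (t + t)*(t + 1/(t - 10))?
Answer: 13152/7 ≈ 1878.9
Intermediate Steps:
F(t) = 2*t*(t + 1/(-10 + t)) (F(t) = (2*t)*(t + 1/(-10 + t)) = 2*t*(t + 1/(-10 + t)))
48*(F(3) - 2*(-11)) = 48*(2*3*(1 + 3**2 - 10*3)/(-10 + 3) - 2*(-11)) = 48*(2*3*(1 + 9 - 30)/(-7) + 22) = 48*(2*3*(-1/7)*(-20) + 22) = 48*(120/7 + 22) = 48*(274/7) = 13152/7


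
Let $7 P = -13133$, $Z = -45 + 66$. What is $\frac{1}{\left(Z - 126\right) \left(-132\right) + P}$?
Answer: $\frac{7}{83887} \approx 8.3446 \cdot 10^{-5}$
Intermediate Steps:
$Z = 21$
$P = - \frac{13133}{7}$ ($P = \frac{1}{7} \left(-13133\right) = - \frac{13133}{7} \approx -1876.1$)
$\frac{1}{\left(Z - 126\right) \left(-132\right) + P} = \frac{1}{\left(21 - 126\right) \left(-132\right) - \frac{13133}{7}} = \frac{1}{\left(-105\right) \left(-132\right) - \frac{13133}{7}} = \frac{1}{13860 - \frac{13133}{7}} = \frac{1}{\frac{83887}{7}} = \frac{7}{83887}$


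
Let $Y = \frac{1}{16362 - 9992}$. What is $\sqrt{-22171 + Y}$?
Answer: $\frac{3 i \sqrt{2039978330}}{910} \approx 148.9 i$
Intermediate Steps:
$Y = \frac{1}{6370} \approx 0.00015699$
$\sqrt{-22171 + Y} = \sqrt{-22171 + \frac{1}{6370}} = \sqrt{- \frac{141229269}{6370}} = \frac{3 i \sqrt{2039978330}}{910}$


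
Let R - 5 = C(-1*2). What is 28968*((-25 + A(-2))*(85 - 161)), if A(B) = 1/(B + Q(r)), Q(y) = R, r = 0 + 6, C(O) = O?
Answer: 52837632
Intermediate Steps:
r = 6
R = 3 (R = 5 - 1*2 = 5 - 2 = 3)
Q(y) = 3
A(B) = 1/(3 + B) (A(B) = 1/(B + 3) = 1/(3 + B))
28968*((-25 + A(-2))*(85 - 161)) = 28968*((-25 + 1/(3 - 2))*(85 - 161)) = 28968*((-25 + 1/1)*(-76)) = 28968*((-25 + 1)*(-76)) = 28968*(-24*(-76)) = 28968*1824 = 52837632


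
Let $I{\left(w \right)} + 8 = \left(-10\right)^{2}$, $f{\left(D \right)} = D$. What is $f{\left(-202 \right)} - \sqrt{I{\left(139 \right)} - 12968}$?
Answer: $-202 - 2 i \sqrt{3219} \approx -202.0 - 113.47 i$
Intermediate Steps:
$I{\left(w \right)} = 92$ ($I{\left(w \right)} = -8 + \left(-10\right)^{2} = -8 + 100 = 92$)
$f{\left(-202 \right)} - \sqrt{I{\left(139 \right)} - 12968} = -202 - \sqrt{92 - 12968} = -202 - \sqrt{-12876} = -202 - 2 i \sqrt{3219}$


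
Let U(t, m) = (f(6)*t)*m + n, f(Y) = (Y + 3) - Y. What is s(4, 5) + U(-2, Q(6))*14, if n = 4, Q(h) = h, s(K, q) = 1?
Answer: -447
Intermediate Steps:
f(Y) = 3 (f(Y) = (3 + Y) - Y = 3)
U(t, m) = 4 + 3*m*t (U(t, m) = (3*t)*m + 4 = 3*m*t + 4 = 4 + 3*m*t)
s(4, 5) + U(-2, Q(6))*14 = 1 + (4 + 3*6*(-2))*14 = 1 + (4 - 36)*14 = 1 - 32*14 = 1 - 448 = -447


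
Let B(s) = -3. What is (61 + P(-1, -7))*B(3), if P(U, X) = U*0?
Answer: -183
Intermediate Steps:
P(U, X) = 0
(61 + P(-1, -7))*B(3) = (61 + 0)*(-3) = 61*(-3) = -183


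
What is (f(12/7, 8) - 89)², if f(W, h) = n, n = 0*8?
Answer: 7921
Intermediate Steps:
n = 0
f(W, h) = 0
(f(12/7, 8) - 89)² = (0 - 89)² = (-89)² = 7921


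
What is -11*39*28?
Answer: -12012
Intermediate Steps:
-11*39*28 = -429*28 = -12012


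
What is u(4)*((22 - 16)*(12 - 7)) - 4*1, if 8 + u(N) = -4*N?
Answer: -724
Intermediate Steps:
u(N) = -8 - 4*N
u(4)*((22 - 16)*(12 - 7)) - 4*1 = (-8 - 4*4)*((22 - 16)*(12 - 7)) - 4*1 = (-8 - 16)*(6*5) - 4 = -24*30 - 4 = -720 - 4 = -724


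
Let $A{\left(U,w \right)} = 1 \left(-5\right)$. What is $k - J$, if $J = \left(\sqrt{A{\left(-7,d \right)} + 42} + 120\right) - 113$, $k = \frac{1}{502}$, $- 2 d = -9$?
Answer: $- \frac{3513}{502} - \sqrt{37} \approx -13.081$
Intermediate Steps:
$d = \frac{9}{2}$ ($d = \left(- \frac{1}{2}\right) \left(-9\right) = \frac{9}{2} \approx 4.5$)
$k = \frac{1}{502} \approx 0.001992$
$A{\left(U,w \right)} = -5$
$J = 7 + \sqrt{37}$ ($J = \left(\sqrt{-5 + 42} + 120\right) - 113 = \left(\sqrt{37} + 120\right) - 113 = \left(120 + \sqrt{37}\right) - 113 = 7 + \sqrt{37} \approx 13.083$)
$k - J = \frac{1}{502} - \left(7 + \sqrt{37}\right) = - \frac{3513}{502} - \sqrt{37}$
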